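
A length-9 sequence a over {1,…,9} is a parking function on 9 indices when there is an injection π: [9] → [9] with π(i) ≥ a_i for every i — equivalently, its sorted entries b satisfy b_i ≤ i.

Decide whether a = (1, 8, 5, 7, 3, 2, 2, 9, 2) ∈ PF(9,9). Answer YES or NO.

Rearranged: b = (1, 2, 2, 2, 3, 5, 7, 8, 9).
  b_1=1 ≤ 1
  b_2=2 ≤ 2
  b_3=2 ≤ 3
  b_4=2 ≤ 4
  b_5=3 ≤ 5
  b_6=5 ≤ 6
  b_7=7 ≤ 7
  b_8=8 ≤ 8
  b_9=9 ≤ 9
All bounds hold ⇒ YES

YES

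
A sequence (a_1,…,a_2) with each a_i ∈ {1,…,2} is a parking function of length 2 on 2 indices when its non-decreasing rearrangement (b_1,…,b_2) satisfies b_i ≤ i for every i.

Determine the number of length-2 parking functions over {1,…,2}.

|PF(2,2)| = 1·3^1 = 1 · 3 = 3 (Konheim–Weiss)
Example (1,2) → sorted (1,2): b_i ≤ i ∀i, a PF.

3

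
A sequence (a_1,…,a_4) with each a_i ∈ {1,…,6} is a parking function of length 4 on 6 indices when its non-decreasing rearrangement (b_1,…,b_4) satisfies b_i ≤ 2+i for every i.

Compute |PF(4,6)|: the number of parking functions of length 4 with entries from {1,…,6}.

1029

Count = 3·7^3 = 3×343 = 1029
Example (2,1,4,6) → sorted (1,2,4,6): b_i ≤ 2+i ∀i, a PF.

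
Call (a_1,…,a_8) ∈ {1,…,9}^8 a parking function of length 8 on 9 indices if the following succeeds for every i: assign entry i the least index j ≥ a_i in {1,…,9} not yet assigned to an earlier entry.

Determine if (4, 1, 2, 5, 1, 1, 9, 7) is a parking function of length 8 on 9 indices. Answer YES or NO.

YES

Order a: b = (1, 1, 1, 2, 4, 5, 7, 9).
  b_1=1 ≤ 2
  b_2=1 ≤ 3
  b_3=1 ≤ 4
  b_4=2 ≤ 5
  b_5=4 ≤ 6
  b_6=5 ≤ 7
  b_7=7 ≤ 8
  b_8=9 ≤ 9
All bounds hold ⇒ YES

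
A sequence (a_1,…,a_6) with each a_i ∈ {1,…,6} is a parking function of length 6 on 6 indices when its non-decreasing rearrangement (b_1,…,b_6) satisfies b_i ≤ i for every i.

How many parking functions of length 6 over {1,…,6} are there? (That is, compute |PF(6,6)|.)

16807

#PF = (7−6)·7^(6−1) = 1×16807 = 16807 (Konheim–Weiss)
E.g. (4,4,2,4,1,2) → sorted (1,2,2,4,4,4): b_i ≤ i ∀i, a PF.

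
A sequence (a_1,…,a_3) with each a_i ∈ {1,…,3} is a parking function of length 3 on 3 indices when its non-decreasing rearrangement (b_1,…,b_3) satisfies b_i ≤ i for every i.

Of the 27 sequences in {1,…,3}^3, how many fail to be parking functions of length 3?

11

|PF(3,3)| = 1·4^2 = 1·16 = 16 (Konheim–Weiss)
Example (3,3,3) → sorted (3,3,3): b_1=3>1, not a PF.
So 27 − 16 = 11 fail.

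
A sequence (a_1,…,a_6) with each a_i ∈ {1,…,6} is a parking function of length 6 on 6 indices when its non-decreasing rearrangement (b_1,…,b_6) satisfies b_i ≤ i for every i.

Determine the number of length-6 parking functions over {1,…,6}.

|PF(6,6)| = (6−6+1)·(6+1)^(6−1) = 1·16807 = 16807 (Konheim–Weiss)
One tuple (1,2,2,6,1,4) → sorted (1,1,2,2,4,6): b_i ≤ i ∀i, a PF.

16807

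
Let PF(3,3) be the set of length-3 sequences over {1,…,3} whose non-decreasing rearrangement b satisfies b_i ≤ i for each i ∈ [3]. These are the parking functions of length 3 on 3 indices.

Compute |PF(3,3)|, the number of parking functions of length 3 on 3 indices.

|PF| = 1·4^2 = 1·16 = 16 (Pollak)
One tuple (2,3,1) → sorted (1,2,3): b_i ≤ i ∀i, a PF.

16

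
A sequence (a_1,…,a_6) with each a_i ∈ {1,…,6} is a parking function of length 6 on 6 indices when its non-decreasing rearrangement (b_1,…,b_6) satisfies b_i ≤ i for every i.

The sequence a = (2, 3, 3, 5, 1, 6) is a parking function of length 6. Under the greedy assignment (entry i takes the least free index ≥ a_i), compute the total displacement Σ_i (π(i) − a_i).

Σπ = 6·7/2 = 21 (π permutes [6]); Σa = 2+3+3+5+1+6 = 20; disp = 21−20 = 1.

1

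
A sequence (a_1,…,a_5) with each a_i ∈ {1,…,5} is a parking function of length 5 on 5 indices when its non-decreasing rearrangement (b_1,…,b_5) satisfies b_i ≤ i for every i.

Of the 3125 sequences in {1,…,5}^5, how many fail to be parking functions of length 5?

|PF| = (6−5)·6^(5−1) = 1×1296 = 1296 (Pollak)
One tuple (5,4,3,3,1) → sorted (1,3,3,4,5): b_2=3>2, not a PF.
Total 3125; non-PF = 3125−1296 = 1829

1829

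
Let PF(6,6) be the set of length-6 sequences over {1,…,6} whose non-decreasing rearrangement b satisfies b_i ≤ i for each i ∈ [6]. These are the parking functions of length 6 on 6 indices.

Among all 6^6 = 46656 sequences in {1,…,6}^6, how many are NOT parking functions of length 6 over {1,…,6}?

|PF(6,6)| = (6+1−6)·(6+1)^{6−1} = 1·16807 = 16807 (Pollak)
One tuple (6,2,6,5,5,6) → sorted (2,5,5,6,6,6): b_1=2>1, not a PF.
6^6 − 16807 = 46656 − 16807 = 29849

29849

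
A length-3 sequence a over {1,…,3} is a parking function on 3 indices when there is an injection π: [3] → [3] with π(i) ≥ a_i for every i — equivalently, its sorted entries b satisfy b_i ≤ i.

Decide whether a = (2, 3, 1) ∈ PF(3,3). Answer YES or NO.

YES

Rearranged: b = (1, 2, 3).
  b_1=1 ≤ 1
  b_2=2 ≤ 2
  b_3=3 ≤ 3
All bounds hold ⇒ YES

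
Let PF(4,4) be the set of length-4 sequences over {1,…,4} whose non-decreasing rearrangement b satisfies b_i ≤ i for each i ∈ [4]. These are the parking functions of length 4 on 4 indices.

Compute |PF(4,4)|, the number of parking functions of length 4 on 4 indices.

Count = 1·5^3 = 1 · 125 = 125
One tuple (1,2,3,4) → sorted (1,2,3,4): b_i ≤ i ∀i, a PF.

125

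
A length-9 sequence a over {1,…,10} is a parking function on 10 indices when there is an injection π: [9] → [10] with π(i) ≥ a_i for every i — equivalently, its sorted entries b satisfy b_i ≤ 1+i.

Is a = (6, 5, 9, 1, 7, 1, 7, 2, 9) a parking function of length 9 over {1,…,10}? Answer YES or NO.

Sorted: b = (1, 1, 2, 5, 6, 7, 7, 9, 9).
  b_1=1 ≤ 2
  b_2=1 ≤ 3
  b_3=2 ≤ 4
  b_4=5 ≤ 5
  b_5=6 ≤ 6
  b_6=7 ≤ 7
  b_7=7 ≤ 8
  b_8=9 ≤ 9
  b_9=9 ≤ 10
All bounds hold ⇒ YES

YES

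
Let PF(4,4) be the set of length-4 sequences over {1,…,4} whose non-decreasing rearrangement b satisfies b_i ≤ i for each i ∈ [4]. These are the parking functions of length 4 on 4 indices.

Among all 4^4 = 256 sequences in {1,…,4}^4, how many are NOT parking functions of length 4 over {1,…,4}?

Count = (5−4)·5^(4−1) = 1·125 = 125 (Konheim–Weiss)
One tuple (2,2,3,2) → sorted (2,2,2,3): b_1=2>1, not a PF.
So 256 − 125 = 131 fail.

131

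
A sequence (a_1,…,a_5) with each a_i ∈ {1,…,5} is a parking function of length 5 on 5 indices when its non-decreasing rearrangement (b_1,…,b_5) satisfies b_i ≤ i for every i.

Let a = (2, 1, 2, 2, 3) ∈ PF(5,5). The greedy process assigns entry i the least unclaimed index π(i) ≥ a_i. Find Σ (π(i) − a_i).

Σπ = 5·6/2 = 15 (π permutes [5]); Σa = 2+1+2+2+3 = 10; disp = 15−10 = 5.

5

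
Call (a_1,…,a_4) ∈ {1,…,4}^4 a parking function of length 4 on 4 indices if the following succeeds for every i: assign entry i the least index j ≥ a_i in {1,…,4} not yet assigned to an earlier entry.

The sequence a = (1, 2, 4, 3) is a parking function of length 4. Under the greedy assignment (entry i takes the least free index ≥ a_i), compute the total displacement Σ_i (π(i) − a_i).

Σπ(i) = 1+…+4 = 10; Σa = 1+2+4+3 = 10; disp = 10−10 = 0.

0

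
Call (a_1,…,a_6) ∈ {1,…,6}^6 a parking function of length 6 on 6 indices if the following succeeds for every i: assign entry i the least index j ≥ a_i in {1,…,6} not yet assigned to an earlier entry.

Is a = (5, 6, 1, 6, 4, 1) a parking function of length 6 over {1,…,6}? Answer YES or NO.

NO

Order a: b = (1, 1, 4, 5, 6, 6).
  b_1=1 ≤ 1
  b_2=1 ≤ 2
  b_3=4 > 3
  fails at i=3 ⇒ NO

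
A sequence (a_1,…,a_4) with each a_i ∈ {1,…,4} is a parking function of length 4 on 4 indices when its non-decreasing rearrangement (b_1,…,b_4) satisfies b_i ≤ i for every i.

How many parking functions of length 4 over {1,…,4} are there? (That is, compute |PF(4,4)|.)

|PF| = (5−4)·5^(4−1) = 1×125 = 125 (Konheim–Weiss)
E.g. (2,3,1,2) → sorted (1,2,2,3): b_i ≤ i ∀i, a PF.

125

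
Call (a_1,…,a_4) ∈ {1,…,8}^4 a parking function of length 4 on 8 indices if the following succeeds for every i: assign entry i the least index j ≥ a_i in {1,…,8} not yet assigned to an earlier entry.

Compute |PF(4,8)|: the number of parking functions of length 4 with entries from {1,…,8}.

|PF| = (8−4+1)·(8+1)^(4−1) = 5 · 729 = 3645 (Pollak)
E.g. (3,2,6,7) → sorted (2,3,6,7): b_i ≤ 4+i ∀i, a PF.

3645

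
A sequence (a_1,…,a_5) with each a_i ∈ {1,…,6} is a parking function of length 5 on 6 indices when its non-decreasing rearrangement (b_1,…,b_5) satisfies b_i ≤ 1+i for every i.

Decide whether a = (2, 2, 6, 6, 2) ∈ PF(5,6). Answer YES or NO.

Order a: b = (2, 2, 2, 6, 6).
  b_1=2 ≤ 2
  b_2=2 ≤ 3
  b_3=2 ≤ 4
  b_4=6 > 5
  fails at i=4 ⇒ NO

NO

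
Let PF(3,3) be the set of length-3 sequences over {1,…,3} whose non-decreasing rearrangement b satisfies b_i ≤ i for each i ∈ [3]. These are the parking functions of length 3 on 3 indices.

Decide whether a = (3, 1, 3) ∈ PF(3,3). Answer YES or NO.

Rearranged: b = (1, 3, 3).
  b_1=1 ≤ 1
  b_2=3 > 2
  fails at i=2 ⇒ NO

NO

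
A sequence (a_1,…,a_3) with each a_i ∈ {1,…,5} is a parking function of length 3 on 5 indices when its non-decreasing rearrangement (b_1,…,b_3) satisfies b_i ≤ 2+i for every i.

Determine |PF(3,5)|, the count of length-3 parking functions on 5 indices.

#PF = (5+1−3)·(5+1)^{3−1} = 3·36 = 108 [KW]
E.g. (3,4,5) → sorted (3,4,5): b_i ≤ 2+i ∀i, a PF.

108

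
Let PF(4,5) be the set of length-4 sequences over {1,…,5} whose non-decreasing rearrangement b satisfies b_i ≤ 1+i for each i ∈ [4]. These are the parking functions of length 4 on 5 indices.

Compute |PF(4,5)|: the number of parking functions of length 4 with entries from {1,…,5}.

|PF(4,5)| = (5−4+1)·(5+1)^(4−1) = 2 · 216 = 432 (Konheim–Weiss)
Check (3,4,2,2) → sorted (2,2,3,4): b_i ≤ 1+i ∀i, a PF.

432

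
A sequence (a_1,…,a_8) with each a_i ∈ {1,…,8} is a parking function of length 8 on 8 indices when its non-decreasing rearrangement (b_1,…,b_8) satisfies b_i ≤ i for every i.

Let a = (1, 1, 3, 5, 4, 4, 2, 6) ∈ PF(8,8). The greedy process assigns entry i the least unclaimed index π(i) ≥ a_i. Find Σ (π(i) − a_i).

10

Σπ(i) = 1+…+8 = 36; Σa = 1+1+3+5+4+4+2+6 = 26; disp = 36−26 = 10.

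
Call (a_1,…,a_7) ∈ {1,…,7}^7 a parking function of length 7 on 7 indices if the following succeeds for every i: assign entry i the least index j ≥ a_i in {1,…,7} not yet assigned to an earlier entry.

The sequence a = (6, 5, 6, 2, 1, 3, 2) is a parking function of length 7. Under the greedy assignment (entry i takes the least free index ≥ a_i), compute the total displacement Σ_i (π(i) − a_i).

3

Σπ(i) = 1+…+7 = 28; Σa = 6+5+6+2+1+3+2 = 25; disp = 28−25 = 3.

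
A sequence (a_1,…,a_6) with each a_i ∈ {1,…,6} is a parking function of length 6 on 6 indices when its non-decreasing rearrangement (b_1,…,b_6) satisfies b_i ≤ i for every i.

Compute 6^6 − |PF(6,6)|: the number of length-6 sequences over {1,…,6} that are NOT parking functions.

|PF| = (7−6)·7^(6−1) = 1×16807 = 16807 (Konheim–Weiss)
Check (3,3,5,3,6,5) → sorted (3,3,3,5,5,6): b_1=3>1, not a PF.
6^6 − 16807 = 46656 − 16807 = 29849

29849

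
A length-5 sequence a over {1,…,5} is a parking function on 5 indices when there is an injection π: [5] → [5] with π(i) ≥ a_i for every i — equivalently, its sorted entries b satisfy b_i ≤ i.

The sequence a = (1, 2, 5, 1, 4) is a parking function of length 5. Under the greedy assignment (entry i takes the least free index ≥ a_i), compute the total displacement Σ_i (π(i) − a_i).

Σπ(i) = 1+…+5 = 15; Σa = 1+2+5+1+4 = 13; disp = 15−13 = 2.

2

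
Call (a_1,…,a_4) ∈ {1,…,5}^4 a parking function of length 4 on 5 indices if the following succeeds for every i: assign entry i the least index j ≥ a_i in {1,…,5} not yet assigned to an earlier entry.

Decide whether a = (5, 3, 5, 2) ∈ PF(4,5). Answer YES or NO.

NO

Sorted: b = (2, 3, 5, 5).
  b_1=2 ≤ 2
  b_2=3 ≤ 3
  b_3=5 > 4
  fails at i=3 ⇒ NO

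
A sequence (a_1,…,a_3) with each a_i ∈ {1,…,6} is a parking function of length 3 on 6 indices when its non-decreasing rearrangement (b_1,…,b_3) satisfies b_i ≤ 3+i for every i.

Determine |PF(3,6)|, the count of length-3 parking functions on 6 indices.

196

|PF| = (6−3+1)·(6+1)^(3−1) = 4 · 49 = 196 [KW]
E.g. (4,6,4) → sorted (4,4,6): b_i ≤ 3+i ∀i, a PF.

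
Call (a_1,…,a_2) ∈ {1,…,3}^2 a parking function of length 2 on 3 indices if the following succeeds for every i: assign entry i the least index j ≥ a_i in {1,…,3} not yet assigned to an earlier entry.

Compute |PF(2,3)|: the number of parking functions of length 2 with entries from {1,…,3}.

8

|PF(2,3)| = (3+1−2)·(3+1)^{2−1} = 2·4 = 8 (Pollak)
Check (1,2) → sorted (1,2): b_i ≤ 1+i ∀i, a PF.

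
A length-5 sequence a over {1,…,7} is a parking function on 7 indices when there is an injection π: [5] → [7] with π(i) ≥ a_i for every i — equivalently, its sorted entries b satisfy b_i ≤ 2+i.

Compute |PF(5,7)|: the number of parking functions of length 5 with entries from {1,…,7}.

12288

Count = (7−5+1)·(7+1)^(5−1) = 3 · 4096 = 12288 (Pollak)
E.g. (3,1,4,1,7) → sorted (1,1,3,4,7): b_i ≤ 2+i ∀i, a PF.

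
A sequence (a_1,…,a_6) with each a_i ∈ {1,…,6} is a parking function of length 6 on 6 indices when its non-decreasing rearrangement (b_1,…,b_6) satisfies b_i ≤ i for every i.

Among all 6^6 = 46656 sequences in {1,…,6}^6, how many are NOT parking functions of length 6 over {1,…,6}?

29849

|PF| = (6−6+1)·(6+1)^(6−1) = 1×16807 = 16807
One tuple (5,6,3,5,5,6) → sorted (3,5,5,5,6,6): b_1=3>1, not a PF.
So 46656 − 16807 = 29849 fail.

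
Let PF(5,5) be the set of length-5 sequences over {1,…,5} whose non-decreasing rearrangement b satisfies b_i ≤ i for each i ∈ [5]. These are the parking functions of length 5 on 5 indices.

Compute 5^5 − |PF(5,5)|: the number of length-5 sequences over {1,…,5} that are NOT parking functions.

1829

|PF(5,5)| = (5−5+1)·(5+1)^(5−1) = 1×1296 = 1296
Example (5,4,4,3,4) → sorted (3,4,4,4,5): b_1=3>1, not a PF.
Total 3125; non-PF = 3125−1296 = 1829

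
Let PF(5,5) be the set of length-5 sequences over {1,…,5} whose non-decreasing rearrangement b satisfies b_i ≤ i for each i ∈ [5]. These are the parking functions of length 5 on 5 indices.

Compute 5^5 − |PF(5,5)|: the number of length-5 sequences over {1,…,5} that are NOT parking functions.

1829

Count = (5−5+1)·(5+1)^(5−1) = 1 · 1296 = 1296 (Pollak)
Check (4,3,5,2,3) → sorted (2,3,3,4,5): b_1=2>1, not a PF.
5^5 − 1296 = 3125 − 1296 = 1829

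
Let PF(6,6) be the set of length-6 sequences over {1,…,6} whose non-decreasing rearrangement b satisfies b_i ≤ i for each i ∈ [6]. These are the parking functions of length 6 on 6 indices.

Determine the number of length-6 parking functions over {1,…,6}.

|PF| = (7−6)·7^(6−1) = 1 · 16807 = 16807 (Pollak)
E.g. (3,1,6,4,2,2) → sorted (1,2,2,3,4,6): b_i ≤ i ∀i, a PF.

16807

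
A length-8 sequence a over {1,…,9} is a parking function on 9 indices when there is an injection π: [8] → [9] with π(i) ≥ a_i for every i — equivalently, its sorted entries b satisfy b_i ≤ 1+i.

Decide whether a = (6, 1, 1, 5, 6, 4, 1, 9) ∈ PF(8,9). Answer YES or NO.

YES

Order a: b = (1, 1, 1, 4, 5, 6, 6, 9).
  b_1=1 ≤ 2
  b_2=1 ≤ 3
  b_3=1 ≤ 4
  b_4=4 ≤ 5
  b_5=5 ≤ 6
  b_6=6 ≤ 7
  b_7=6 ≤ 8
  b_8=9 ≤ 9
All bounds hold ⇒ YES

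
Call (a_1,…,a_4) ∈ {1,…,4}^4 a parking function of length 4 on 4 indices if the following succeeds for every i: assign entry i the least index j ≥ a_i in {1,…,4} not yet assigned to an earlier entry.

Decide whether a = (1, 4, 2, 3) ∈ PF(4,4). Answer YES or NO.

Rearranged: b = (1, 2, 3, 4).
  b_1=1 ≤ 1
  b_2=2 ≤ 2
  b_3=3 ≤ 3
  b_4=4 ≤ 4
All bounds hold ⇒ YES

YES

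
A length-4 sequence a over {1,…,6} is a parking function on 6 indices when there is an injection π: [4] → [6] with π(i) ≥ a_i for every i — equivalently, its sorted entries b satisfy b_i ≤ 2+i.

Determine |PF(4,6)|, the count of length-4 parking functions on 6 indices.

1029

|PF| = (6+1−4)·(6+1)^{4−1} = 3·343 = 1029 [KW]
Check (2,6,5,1) → sorted (1,2,5,6): b_i ≤ 2+i ∀i, a PF.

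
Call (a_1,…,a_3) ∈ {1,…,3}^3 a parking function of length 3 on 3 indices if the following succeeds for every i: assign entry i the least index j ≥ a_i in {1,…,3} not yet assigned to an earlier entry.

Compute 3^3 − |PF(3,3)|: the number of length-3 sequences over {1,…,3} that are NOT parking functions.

11

#PF = (3+1−3)·(3+1)^{3−1} = 1 · 16 = 16 (Konheim–Weiss)
E.g. (3,3,3) → sorted (3,3,3): b_1=3>1, not a PF.
Total 27; non-PF = 27−16 = 11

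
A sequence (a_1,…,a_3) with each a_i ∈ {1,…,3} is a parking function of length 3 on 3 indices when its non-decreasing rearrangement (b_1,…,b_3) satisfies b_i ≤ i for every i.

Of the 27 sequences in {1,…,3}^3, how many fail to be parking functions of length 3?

11

#PF = 1·4^2 = 1·16 = 16 (Pollak)
Check (3,3,3) → sorted (3,3,3): b_1=3>1, not a PF.
Total 27; non-PF = 27−16 = 11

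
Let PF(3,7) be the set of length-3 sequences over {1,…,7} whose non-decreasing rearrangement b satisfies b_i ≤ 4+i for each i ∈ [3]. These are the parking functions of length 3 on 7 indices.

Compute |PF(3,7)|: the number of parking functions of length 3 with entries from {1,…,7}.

Count = (8−3)·8^(3−1) = 5·64 = 320
Example (6,1,5) → sorted (1,5,6): b_i ≤ 4+i ∀i, a PF.

320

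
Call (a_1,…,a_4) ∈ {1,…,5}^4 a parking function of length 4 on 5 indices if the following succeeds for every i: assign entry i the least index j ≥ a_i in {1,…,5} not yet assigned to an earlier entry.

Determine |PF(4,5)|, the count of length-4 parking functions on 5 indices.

432

|PF| = (5+1−4)·(5+1)^{4−1} = 2×216 = 432
Check (2,5,2,3) → sorted (2,2,3,5): b_i ≤ 1+i ∀i, a PF.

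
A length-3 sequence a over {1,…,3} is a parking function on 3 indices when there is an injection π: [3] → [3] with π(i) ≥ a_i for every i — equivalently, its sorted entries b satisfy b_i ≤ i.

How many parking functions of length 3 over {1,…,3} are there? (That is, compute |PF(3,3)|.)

Count = 1·4^2 = 1×16 = 16
Example (1,1,2) → sorted (1,1,2): b_i ≤ i ∀i, a PF.

16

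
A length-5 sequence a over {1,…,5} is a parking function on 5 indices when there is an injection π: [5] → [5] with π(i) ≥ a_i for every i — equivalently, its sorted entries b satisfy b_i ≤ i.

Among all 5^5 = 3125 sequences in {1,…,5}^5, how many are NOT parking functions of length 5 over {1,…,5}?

1829

|PF| = (5−5+1)·(5+1)^(5−1) = 1×1296 = 1296 (Pollak)
E.g. (4,5,5,1,3) → sorted (1,3,4,5,5): b_2=3>2, not a PF.
5^5 − 1296 = 3125 − 1296 = 1829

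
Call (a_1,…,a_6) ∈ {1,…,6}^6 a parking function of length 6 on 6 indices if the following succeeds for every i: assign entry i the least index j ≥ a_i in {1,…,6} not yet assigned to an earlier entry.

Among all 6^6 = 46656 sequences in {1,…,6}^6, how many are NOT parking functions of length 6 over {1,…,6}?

#PF = (7−6)·7^(6−1) = 1×16807 = 16807 [KW]
Check (6,5,1,4,6,4) → sorted (1,4,4,5,6,6): b_2=4>2, not a PF.
Total 46656; non-PF = 46656−16807 = 29849

29849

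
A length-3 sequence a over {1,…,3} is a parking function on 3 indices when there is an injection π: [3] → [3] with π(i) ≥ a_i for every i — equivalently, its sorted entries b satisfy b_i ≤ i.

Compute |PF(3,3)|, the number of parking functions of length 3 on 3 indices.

16

Count = (3−3+1)·(3+1)^(3−1) = 1·16 = 16 (Pollak)
One tuple (2,2,1) → sorted (1,2,2): b_i ≤ i ∀i, a PF.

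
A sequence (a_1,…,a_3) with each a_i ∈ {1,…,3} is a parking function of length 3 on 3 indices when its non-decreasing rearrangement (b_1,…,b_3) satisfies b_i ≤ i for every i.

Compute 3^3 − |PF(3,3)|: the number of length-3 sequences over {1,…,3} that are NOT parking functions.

11

Count = (4−3)·4^(3−1) = 1 · 16 = 16 [KW]
One tuple (3,3,2) → sorted (2,3,3): b_1=2>1, not a PF.
Total 27; non-PF = 27−16 = 11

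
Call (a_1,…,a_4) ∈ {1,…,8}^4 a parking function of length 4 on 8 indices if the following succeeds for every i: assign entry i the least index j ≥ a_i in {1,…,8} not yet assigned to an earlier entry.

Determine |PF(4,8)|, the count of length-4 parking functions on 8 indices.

3645

|PF| = (8+1−4)·(8+1)^{4−1} = 5 · 729 = 3645 (Pollak)
E.g. (1,2,5,4) → sorted (1,2,4,5): b_i ≤ 4+i ∀i, a PF.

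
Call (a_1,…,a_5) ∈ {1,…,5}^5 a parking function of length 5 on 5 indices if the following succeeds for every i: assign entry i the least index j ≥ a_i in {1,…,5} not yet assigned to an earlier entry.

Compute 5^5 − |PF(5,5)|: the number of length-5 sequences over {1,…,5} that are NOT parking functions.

1829

|PF| = (6−5)·6^(5−1) = 1×1296 = 1296 [KW]
One tuple (5,3,5,5,4) → sorted (3,4,5,5,5): b_1=3>1, not a PF.
5^5 − 1296 = 3125 − 1296 = 1829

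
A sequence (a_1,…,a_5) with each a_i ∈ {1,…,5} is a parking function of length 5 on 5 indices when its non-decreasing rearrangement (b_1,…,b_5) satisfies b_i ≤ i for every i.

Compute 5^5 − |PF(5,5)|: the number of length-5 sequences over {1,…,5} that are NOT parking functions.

#PF = (5−5+1)·(5+1)^(5−1) = 1×1296 = 1296 (Pollak)
E.g. (5,5,4,4,4) → sorted (4,4,4,5,5): b_1=4>1, not a PF.
Total 3125; non-PF = 3125−1296 = 1829

1829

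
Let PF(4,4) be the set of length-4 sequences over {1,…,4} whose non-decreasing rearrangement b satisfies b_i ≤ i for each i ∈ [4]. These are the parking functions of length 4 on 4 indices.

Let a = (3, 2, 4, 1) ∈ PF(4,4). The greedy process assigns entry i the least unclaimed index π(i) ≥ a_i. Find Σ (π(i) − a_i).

0

Σπ = 4·5/2 = 10 (π permutes [4]); Σa = 3+2+4+1 = 10; disp = 10−10 = 0.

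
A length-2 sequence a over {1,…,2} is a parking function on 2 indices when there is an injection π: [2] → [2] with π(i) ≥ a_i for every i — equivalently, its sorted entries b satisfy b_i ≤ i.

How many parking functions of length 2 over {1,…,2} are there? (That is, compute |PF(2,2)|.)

3

#PF = (2−2+1)·(2+1)^(2−1) = 1·3 = 3
One tuple (1,1) → sorted (1,1): b_i ≤ i ∀i, a PF.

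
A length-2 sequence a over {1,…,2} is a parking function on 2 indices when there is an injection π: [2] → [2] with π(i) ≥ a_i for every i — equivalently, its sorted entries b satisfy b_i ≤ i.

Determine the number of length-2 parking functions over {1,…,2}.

3

|PF(2,2)| = (2+1−2)·(2+1)^{2−1} = 1·3 = 3 (Konheim–Weiss)
Example (2,1) → sorted (1,2): b_i ≤ i ∀i, a PF.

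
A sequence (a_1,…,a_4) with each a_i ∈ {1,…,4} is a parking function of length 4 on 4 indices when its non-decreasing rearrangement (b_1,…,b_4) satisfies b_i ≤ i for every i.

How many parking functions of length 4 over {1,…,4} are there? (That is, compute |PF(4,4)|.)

#PF = (4−4+1)·(4+1)^(4−1) = 1 · 125 = 125 (Pollak)
E.g. (3,2,4,1) → sorted (1,2,3,4): b_i ≤ i ∀i, a PF.

125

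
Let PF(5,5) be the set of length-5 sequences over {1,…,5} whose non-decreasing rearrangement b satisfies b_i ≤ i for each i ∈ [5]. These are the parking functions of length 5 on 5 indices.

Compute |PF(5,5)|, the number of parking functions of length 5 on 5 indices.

|PF(5,5)| = (6−5)·6^(5−1) = 1×1296 = 1296 (Konheim–Weiss)
E.g. (5,1,4,2,3) → sorted (1,2,3,4,5): b_i ≤ i ∀i, a PF.

1296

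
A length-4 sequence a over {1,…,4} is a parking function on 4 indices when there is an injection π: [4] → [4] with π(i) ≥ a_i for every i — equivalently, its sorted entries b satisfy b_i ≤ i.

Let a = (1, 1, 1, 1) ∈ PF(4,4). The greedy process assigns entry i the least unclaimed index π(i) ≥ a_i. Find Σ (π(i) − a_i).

6

Σπ = 4·5/2 = 10 (π permutes [4]); Σa = 1+1+1+1 = 4; disp = 10−4 = 6.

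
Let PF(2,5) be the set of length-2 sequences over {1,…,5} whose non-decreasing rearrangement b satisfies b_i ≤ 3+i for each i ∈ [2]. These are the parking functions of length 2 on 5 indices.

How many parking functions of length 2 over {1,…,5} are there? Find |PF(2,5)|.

|PF| = (5−2+1)·(5+1)^(2−1) = 4 · 6 = 24 (Pollak)
E.g. (1,3) → sorted (1,3): b_i ≤ 3+i ∀i, a PF.

24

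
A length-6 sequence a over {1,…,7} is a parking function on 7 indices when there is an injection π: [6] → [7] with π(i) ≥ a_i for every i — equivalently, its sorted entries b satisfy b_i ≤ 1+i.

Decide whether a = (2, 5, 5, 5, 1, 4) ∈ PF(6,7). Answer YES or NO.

YES

Order a: b = (1, 2, 4, 5, 5, 5).
  b_1=1 ≤ 2
  b_2=2 ≤ 3
  b_3=4 ≤ 4
  b_4=5 ≤ 5
  b_5=5 ≤ 6
  b_6=5 ≤ 7
All bounds hold ⇒ YES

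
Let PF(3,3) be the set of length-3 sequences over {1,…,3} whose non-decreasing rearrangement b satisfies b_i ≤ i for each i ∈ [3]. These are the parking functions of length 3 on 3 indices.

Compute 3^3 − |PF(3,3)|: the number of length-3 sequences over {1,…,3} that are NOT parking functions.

11

Count = (4−3)·4^(3−1) = 1 · 16 = 16 [KW]
Check (3,3,3) → sorted (3,3,3): b_1=3>1, not a PF.
Total 27; non-PF = 27−16 = 11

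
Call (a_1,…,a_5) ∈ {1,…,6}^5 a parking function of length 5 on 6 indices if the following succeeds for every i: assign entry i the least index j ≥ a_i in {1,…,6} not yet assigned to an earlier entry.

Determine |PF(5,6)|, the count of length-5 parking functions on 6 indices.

4802

Count = (6−5+1)·(6+1)^(5−1) = 2×2401 = 4802 (Pollak)
E.g. (5,6,3,4,2) → sorted (2,3,4,5,6): b_i ≤ 1+i ∀i, a PF.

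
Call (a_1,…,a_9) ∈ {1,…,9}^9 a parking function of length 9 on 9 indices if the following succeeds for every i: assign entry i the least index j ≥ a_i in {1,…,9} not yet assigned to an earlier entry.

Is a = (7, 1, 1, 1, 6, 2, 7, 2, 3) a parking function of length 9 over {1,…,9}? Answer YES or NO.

YES

Sorted: b = (1, 1, 1, 2, 2, 3, 6, 7, 7).
  b_1=1 ≤ 1
  b_2=1 ≤ 2
  b_3=1 ≤ 3
  b_4=2 ≤ 4
  b_5=2 ≤ 5
  b_6=3 ≤ 6
  b_7=6 ≤ 7
  b_8=7 ≤ 8
  b_9=7 ≤ 9
All bounds hold ⇒ YES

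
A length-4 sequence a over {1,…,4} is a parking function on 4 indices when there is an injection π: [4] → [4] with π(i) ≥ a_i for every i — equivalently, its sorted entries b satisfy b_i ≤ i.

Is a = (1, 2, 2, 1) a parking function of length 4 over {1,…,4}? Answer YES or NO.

Sorted: b = (1, 1, 2, 2).
  b_1=1 ≤ 1
  b_2=1 ≤ 2
  b_3=2 ≤ 3
  b_4=2 ≤ 4
All bounds hold ⇒ YES

YES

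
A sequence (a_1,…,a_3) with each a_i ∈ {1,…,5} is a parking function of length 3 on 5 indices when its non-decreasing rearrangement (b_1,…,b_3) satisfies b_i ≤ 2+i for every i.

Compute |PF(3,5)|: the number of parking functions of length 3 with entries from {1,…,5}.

108

Count = (6−3)·6^(3−1) = 3×36 = 108
E.g. (1,2,4) → sorted (1,2,4): b_i ≤ 2+i ∀i, a PF.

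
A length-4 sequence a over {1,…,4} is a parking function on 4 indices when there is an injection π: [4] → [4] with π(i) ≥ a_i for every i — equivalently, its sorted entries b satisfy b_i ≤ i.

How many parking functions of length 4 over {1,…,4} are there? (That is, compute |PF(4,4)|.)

125

|PF| = 1·5^3 = 1·125 = 125
Example (1,3,3,1) → sorted (1,1,3,3): b_i ≤ i ∀i, a PF.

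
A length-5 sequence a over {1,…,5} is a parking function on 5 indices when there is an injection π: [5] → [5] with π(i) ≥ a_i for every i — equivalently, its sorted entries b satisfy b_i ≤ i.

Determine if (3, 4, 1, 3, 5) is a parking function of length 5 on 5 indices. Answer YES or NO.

Sorted: b = (1, 3, 3, 4, 5).
  b_1=1 ≤ 1
  b_2=3 > 2
  fails at i=2 ⇒ NO

NO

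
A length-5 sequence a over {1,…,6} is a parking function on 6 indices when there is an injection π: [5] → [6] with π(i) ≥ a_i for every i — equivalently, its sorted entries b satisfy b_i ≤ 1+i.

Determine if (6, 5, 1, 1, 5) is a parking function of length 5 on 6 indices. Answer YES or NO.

NO

Order a: b = (1, 1, 5, 5, 6).
  b_1=1 ≤ 2
  b_2=1 ≤ 3
  b_3=5 > 4
  fails at i=3 ⇒ NO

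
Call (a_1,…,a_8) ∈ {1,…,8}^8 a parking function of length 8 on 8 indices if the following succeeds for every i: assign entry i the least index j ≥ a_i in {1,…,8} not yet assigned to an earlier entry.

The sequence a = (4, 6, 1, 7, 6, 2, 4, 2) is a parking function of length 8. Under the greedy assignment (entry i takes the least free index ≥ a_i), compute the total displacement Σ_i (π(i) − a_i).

4

Σπ = 8·9/2 = 36 (π permutes [8]); Σa = 4+6+1+7+6+2+4+2 = 32; disp = 36−32 = 4.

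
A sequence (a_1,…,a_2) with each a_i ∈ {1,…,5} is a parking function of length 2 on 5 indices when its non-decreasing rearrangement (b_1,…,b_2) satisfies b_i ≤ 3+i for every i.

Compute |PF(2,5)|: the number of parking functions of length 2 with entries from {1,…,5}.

Count = (6−2)·6^(2−1) = 4·6 = 24 (Konheim–Weiss)
One tuple (4,2) → sorted (2,4): b_i ≤ 3+i ∀i, a PF.

24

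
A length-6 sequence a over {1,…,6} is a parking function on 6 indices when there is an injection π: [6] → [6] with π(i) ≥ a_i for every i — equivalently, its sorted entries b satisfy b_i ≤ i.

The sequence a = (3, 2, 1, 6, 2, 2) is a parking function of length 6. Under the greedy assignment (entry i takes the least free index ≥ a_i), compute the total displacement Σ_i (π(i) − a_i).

Σπ(i) = 1+…+6 = 21; Σa = 3+2+1+6+2+2 = 16; disp = 21−16 = 5.

5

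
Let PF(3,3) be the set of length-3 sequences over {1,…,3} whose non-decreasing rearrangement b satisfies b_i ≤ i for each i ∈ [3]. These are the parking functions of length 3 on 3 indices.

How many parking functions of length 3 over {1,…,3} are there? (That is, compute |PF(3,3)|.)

Count = 1·4^2 = 1 · 16 = 16 [KW]
One tuple (2,1,3) → sorted (1,2,3): b_i ≤ i ∀i, a PF.

16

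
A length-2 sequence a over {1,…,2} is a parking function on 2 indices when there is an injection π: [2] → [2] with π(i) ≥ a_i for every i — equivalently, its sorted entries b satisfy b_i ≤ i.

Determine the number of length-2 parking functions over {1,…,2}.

|PF| = (2−2+1)·(2+1)^(2−1) = 1×3 = 3 (Konheim–Weiss)
One tuple (1,1) → sorted (1,1): b_i ≤ i ∀i, a PF.

3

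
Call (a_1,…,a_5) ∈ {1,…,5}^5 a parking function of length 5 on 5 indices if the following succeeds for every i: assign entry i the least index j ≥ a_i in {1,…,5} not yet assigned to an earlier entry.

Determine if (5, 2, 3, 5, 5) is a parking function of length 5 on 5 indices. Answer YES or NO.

NO

Order a: b = (2, 3, 5, 5, 5).
  b_1=2 > 1
  fails at i=1 ⇒ NO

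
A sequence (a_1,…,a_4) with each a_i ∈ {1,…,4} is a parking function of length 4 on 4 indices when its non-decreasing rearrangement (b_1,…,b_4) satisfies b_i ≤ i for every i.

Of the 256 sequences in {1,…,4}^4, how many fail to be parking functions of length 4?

131

#PF = (4−4+1)·(4+1)^(4−1) = 1·125 = 125 [KW]
One tuple (4,4,4,3) → sorted (3,4,4,4): b_1=3>1, not a PF.
4^4 − 125 = 256 − 125 = 131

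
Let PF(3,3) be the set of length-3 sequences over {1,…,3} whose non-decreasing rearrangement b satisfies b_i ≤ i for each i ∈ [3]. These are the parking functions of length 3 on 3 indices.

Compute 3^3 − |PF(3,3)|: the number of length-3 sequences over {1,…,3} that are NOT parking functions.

#PF = (4−3)·4^(3−1) = 1 · 16 = 16 (Konheim–Weiss)
E.g. (2,3,3) → sorted (2,3,3): b_1=2>1, not a PF.
So 27 − 16 = 11 fail.

11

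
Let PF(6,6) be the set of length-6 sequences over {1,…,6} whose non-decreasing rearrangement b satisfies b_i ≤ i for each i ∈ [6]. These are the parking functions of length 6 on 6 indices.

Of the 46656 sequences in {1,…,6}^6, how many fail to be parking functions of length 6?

29849

|PF(6,6)| = 1·7^5 = 1·16807 = 16807 (Pollak)
Check (2,3,5,4,6,4) → sorted (2,3,4,4,5,6): b_1=2>1, not a PF.
6^6 − 16807 = 46656 − 16807 = 29849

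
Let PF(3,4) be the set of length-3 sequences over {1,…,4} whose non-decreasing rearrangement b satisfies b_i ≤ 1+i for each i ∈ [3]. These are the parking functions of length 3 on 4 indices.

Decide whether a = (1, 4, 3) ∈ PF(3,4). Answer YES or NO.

YES

Rearranged: b = (1, 3, 4).
  b_1=1 ≤ 2
  b_2=3 ≤ 3
  b_3=4 ≤ 4
All bounds hold ⇒ YES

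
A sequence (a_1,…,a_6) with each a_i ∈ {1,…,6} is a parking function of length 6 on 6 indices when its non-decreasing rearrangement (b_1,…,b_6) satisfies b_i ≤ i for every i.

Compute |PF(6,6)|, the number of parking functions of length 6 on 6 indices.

Count = 1·7^5 = 1×16807 = 16807 (Konheim–Weiss)
E.g. (2,5,2,1,6,2) → sorted (1,2,2,2,5,6): b_i ≤ i ∀i, a PF.

16807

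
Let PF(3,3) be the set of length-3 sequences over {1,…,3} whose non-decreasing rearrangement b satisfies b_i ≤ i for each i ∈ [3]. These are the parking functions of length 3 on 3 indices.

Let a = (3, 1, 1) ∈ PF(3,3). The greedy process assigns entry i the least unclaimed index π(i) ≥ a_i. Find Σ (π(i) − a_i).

1

Σπ = 3·4/2 = 6 (π permutes [3]); Σa = 3+1+1 = 5; disp = 6−5 = 1.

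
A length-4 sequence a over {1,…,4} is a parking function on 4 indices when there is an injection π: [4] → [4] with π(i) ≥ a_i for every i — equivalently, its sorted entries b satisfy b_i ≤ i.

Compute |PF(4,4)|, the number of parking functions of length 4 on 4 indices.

#PF = 1·5^3 = 1×125 = 125 (Konheim–Weiss)
One tuple (2,3,3,1) → sorted (1,2,3,3): b_i ≤ i ∀i, a PF.

125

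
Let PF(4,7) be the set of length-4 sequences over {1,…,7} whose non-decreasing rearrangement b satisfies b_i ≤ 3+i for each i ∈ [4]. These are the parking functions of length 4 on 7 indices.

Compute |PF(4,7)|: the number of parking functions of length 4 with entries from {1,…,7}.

|PF(4,7)| = (7+1−4)·(7+1)^{4−1} = 4×512 = 2048 [KW]
E.g. (2,6,4,2) → sorted (2,2,4,6): b_i ≤ 3+i ∀i, a PF.

2048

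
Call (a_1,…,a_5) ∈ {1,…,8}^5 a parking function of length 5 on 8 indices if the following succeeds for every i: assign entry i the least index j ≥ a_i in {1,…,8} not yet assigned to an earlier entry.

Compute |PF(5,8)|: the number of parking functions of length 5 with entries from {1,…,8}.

Count = 4·9^4 = 4×6561 = 26244 (Konheim–Weiss)
Example (7,4,7,1,1) → sorted (1,1,4,7,7): b_i ≤ 3+i ∀i, a PF.

26244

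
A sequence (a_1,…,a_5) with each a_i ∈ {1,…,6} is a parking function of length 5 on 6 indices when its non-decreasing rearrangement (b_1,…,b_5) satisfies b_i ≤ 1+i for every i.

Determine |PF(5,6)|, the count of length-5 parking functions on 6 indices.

4802

Count = (7−5)·7^(5−1) = 2×2401 = 4802 (Konheim–Weiss)
Check (2,2,4,6,2) → sorted (2,2,2,4,6): b_i ≤ 1+i ∀i, a PF.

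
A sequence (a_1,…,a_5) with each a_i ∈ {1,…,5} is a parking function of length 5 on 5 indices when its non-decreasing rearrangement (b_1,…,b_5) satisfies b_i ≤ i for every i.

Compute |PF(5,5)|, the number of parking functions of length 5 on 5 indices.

|PF| = (5+1−5)·(5+1)^{5−1} = 1·1296 = 1296 (Pollak)
One tuple (2,2,4,4,1) → sorted (1,2,2,4,4): b_i ≤ i ∀i, a PF.

1296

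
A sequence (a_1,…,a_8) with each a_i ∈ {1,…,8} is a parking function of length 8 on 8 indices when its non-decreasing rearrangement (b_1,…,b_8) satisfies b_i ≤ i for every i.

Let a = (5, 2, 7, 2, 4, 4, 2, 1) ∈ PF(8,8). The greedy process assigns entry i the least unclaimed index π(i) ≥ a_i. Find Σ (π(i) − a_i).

9

Σπ = 8·9/2 = 36 (π permutes [8]); Σa = 5+2+7+2+4+4+2+1 = 27; disp = 36−27 = 9.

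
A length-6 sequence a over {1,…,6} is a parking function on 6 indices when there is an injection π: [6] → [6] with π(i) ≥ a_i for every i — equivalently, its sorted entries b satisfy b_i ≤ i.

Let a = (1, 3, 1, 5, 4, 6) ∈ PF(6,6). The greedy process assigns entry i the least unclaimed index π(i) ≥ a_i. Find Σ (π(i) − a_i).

1

Σπ = 21 ({1..6} each once); Σa = 1+3+1+5+4+6 = 20; disp = 21−20 = 1.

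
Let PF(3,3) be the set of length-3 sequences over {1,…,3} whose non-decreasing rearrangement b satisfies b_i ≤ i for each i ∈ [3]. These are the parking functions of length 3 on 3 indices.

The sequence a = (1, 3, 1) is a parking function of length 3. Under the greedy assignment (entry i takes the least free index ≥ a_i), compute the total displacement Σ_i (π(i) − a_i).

Σπ = 3·4/2 = 6 (π permutes [3]); Σa = 1+3+1 = 5; disp = 6−5 = 1.

1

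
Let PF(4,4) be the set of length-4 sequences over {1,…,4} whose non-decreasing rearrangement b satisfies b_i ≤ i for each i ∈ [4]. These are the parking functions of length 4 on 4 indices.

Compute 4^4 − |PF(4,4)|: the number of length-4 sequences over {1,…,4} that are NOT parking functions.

131

Count = (5−4)·5^(4−1) = 1×125 = 125
E.g. (4,3,4,2) → sorted (2,3,4,4): b_1=2>1, not a PF.
So 256 − 125 = 131 fail.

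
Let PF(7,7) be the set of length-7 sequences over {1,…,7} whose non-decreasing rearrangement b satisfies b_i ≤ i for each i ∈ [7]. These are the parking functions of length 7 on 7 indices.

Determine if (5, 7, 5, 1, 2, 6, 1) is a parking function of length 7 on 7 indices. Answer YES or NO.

NO

Sorted: b = (1, 1, 2, 5, 5, 6, 7).
  b_1=1 ≤ 1
  b_2=1 ≤ 2
  b_3=2 ≤ 3
  b_4=5 > 4
  fails at i=4 ⇒ NO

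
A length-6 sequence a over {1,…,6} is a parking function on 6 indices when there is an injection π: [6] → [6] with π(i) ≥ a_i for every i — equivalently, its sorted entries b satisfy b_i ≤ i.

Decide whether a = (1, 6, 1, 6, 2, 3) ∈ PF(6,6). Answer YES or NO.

Rearranged: b = (1, 1, 2, 3, 6, 6).
  b_1=1 ≤ 1
  b_2=1 ≤ 2
  b_3=2 ≤ 3
  b_4=3 ≤ 4
  b_5=6 > 5
  fails at i=5 ⇒ NO

NO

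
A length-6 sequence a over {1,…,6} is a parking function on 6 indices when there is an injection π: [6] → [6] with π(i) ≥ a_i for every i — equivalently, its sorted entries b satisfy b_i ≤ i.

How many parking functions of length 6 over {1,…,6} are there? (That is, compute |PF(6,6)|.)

16807

Count = 1·7^5 = 1×16807 = 16807 [KW]
Example (4,5,3,1,1,1) → sorted (1,1,1,3,4,5): b_i ≤ i ∀i, a PF.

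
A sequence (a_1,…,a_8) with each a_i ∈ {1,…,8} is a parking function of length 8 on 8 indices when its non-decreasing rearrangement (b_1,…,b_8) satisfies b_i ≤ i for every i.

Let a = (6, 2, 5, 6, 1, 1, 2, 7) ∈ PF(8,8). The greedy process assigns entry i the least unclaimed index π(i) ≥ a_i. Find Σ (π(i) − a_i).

6

Σπ(i) = 1+…+8 = 36; Σa = 6+2+5+6+1+1+2+7 = 30; disp = 36−30 = 6.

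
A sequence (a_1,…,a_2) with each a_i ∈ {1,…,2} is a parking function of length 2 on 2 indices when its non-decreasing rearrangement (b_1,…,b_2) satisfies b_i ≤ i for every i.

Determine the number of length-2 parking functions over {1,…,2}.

#PF = (2+1−2)·(2+1)^{2−1} = 1×3 = 3 (Pollak)
One tuple (1,1) → sorted (1,1): b_i ≤ i ∀i, a PF.

3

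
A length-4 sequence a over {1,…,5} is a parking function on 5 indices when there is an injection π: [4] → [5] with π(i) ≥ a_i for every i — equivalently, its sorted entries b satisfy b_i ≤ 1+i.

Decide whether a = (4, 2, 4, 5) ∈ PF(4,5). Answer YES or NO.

NO

Sorted: b = (2, 4, 4, 5).
  b_1=2 ≤ 2
  b_2=4 > 3
  fails at i=2 ⇒ NO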